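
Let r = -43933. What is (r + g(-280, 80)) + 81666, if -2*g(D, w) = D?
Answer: 37873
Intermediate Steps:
g(D, w) = -D/2
(r + g(-280, 80)) + 81666 = (-43933 - ½*(-280)) + 81666 = (-43933 + 140) + 81666 = -43793 + 81666 = 37873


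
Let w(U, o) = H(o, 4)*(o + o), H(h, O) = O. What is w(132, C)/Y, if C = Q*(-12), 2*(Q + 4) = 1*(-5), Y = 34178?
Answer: 312/17089 ≈ 0.018257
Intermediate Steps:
Q = -13/2 (Q = -4 + (1*(-5))/2 = -4 + (1/2)*(-5) = -4 - 5/2 = -13/2 ≈ -6.5000)
C = 78 (C = -13/2*(-12) = 78)
w(U, o) = 8*o (w(U, o) = 4*(o + o) = 4*(2*o) = 8*o)
w(132, C)/Y = (8*78)/34178 = 624*(1/34178) = 312/17089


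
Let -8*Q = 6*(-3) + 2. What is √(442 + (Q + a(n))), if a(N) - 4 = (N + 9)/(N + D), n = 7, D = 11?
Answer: 2*√1010/3 ≈ 21.187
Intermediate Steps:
Q = 2 (Q = -(6*(-3) + 2)/8 = -(-18 + 2)/8 = -⅛*(-16) = 2)
a(N) = 4 + (9 + N)/(11 + N) (a(N) = 4 + (N + 9)/(N + 11) = 4 + (9 + N)/(11 + N))
√(442 + (Q + a(n))) = √(442 + (2 + (53 + 5*7)/(11 + 7))) = √(442 + (2 + (53 + 35)/18)) = √(442 + (2 + (1/18)*88)) = √(442 + (2 + 44/9)) = √(442 + 62/9) = √(4040/9) = 2*√1010/3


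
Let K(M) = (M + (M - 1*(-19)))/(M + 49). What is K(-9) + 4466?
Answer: 178641/40 ≈ 4466.0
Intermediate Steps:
K(M) = (19 + 2*M)/(49 + M) (K(M) = (M + (M + 19))/(49 + M) = (M + (19 + M))/(49 + M) = (19 + 2*M)/(49 + M))
K(-9) + 4466 = (19 + 2*(-9))/(49 - 9) + 4466 = (19 - 18)/40 + 4466 = (1/40)*1 + 4466 = 1/40 + 4466 = 178641/40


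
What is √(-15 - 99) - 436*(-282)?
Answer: 122952 + I*√114 ≈ 1.2295e+5 + 10.677*I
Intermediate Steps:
√(-15 - 99) - 436*(-282) = √(-114) + 122952 = I*√114 + 122952 = 122952 + I*√114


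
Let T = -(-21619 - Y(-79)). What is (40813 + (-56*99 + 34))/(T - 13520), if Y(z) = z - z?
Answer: 35303/8099 ≈ 4.3589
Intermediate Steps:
Y(z) = 0
T = 21619 (T = -(-21619 - 1*0) = -(-21619 + 0) = -1*(-21619) = 21619)
(40813 + (-56*99 + 34))/(T - 13520) = (40813 + (-56*99 + 34))/(21619 - 13520) = (40813 + (-5544 + 34))/8099 = (40813 - 5510)*(1/8099) = 35303*(1/8099) = 35303/8099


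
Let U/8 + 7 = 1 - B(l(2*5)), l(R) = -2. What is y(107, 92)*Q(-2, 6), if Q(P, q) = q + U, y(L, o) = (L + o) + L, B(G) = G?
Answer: -7956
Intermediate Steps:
U = -32 (U = -56 + 8*(1 - 1*(-2)) = -56 + 8*(1 + 2) = -56 + 8*3 = -56 + 24 = -32)
y(L, o) = o + 2*L
Q(P, q) = -32 + q (Q(P, q) = q - 32 = -32 + q)
y(107, 92)*Q(-2, 6) = (92 + 2*107)*(-32 + 6) = (92 + 214)*(-26) = 306*(-26) = -7956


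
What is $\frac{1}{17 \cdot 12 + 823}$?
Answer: $\frac{1}{1027} \approx 0.00097371$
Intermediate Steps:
$\frac{1}{17 \cdot 12 + 823} = \frac{1}{204 + 823} = \frac{1}{1027}$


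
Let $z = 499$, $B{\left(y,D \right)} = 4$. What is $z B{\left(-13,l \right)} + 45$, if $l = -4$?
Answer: $2041$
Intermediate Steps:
$z B{\left(-13,l \right)} + 45 = 499 \cdot 4 + 45 = 1996 + 45 = 2041$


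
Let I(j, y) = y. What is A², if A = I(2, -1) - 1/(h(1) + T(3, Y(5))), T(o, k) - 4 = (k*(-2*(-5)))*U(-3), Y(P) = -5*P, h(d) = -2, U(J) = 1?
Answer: 61009/61504 ≈ 0.99195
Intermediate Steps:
T(o, k) = 4 + 10*k (T(o, k) = 4 + (k*(-2*(-5)))*1 = 4 + (k*10)*1 = 4 + (10*k)*1 = 4 + 10*k)
A = -247/248 (A = -1 - 1/(-2 + (4 + 10*(-5*5))) = -1 - 1/(-2 + (4 + 10*(-25))) = -1 - 1/(-2 + (4 - 250)) = -1 - 1/(-2 - 246) = -1 - 1/(-248) = -1 - 1*(-1/248) = -1 + 1/248 = -247/248 ≈ -0.99597)
A² = (-247/248)² = 61009/61504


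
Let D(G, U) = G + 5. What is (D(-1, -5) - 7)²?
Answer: 9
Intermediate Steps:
D(G, U) = 5 + G
(D(-1, -5) - 7)² = ((5 - 1) - 7)² = (4 - 7)² = (-3)² = 9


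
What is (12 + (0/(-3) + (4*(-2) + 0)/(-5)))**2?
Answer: 4624/25 ≈ 184.96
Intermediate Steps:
(12 + (0/(-3) + (4*(-2) + 0)/(-5)))**2 = (12 + (0*(-1/3) + (-8 + 0)*(-1/5)))**2 = (12 + (0 - 8*(-1/5)))**2 = (12 + (0 + 8/5))**2 = (12 + 8/5)**2 = (68/5)**2 = 4624/25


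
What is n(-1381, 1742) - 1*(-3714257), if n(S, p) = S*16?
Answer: 3692161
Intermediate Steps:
n(S, p) = 16*S
n(-1381, 1742) - 1*(-3714257) = 16*(-1381) - 1*(-3714257) = -22096 + 3714257 = 3692161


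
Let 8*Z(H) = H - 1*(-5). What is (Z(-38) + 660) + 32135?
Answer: 262327/8 ≈ 32791.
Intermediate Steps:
Z(H) = 5/8 + H/8 (Z(H) = (H - 1*(-5))/8 = (H + 5)/8 = (5 + H)/8 = 5/8 + H/8)
(Z(-38) + 660) + 32135 = ((5/8 + (⅛)*(-38)) + 660) + 32135 = ((5/8 - 19/4) + 660) + 32135 = (-33/8 + 660) + 32135 = 5247/8 + 32135 = 262327/8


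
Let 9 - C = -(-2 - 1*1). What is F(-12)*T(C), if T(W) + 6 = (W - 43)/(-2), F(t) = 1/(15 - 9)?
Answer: 25/12 ≈ 2.0833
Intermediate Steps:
F(t) = 1/6
C = 6 (C = 9 - (-1)*(-2 - 1*1) = 9 - (-1)*(-2 - 1) = 9 - (-1)*(-3) = 9 - 1*3 = 9 - 3 = 6)
T(W) = 31/2 - W/2 (T(W) = -6 + (W - 43)/(-2) = -6 + (-43 + W)*(-1/2) = -6 + (43/2 - W/2) = 31/2 - W/2)
F(-12)*T(C) = (31/2 - 1/2*6)/6 = (31/2 - 3)/6 = (1/6)*(25/2) = 25/12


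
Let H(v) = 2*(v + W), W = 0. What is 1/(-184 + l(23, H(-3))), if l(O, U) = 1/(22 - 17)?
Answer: -5/919 ≈ -0.0054407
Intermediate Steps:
H(v) = 2*v (H(v) = 2*(v + 0) = 2*v)
l(O, U) = ⅕ (l(O, U) = 1/5 = ⅕)
1/(-184 + l(23, H(-3))) = 1/(-184 + ⅕) = 1/(-919/5) = -5/919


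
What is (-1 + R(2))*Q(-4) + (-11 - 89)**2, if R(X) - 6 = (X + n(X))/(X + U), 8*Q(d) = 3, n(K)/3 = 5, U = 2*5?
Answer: 320077/32 ≈ 10002.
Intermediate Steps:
U = 10
n(K) = 15 (n(K) = 3*5 = 15)
Q(d) = 3/8 (Q(d) = (1/8)*3 = 3/8)
R(X) = 6 + (15 + X)/(10 + X) (R(X) = 6 + (X + 15)/(X + 10) = 6 + (15 + X)/(10 + X))
(-1 + R(2))*Q(-4) + (-11 - 89)**2 = (-1 + (75 + 7*2)/(10 + 2))*(3/8) + (-11 - 89)**2 = (-1 + (75 + 14)/12)*(3/8) + (-100)**2 = (-1 + (1/12)*89)*(3/8) + 10000 = (-1 + 89/12)*(3/8) + 10000 = (77/12)*(3/8) + 10000 = 77/32 + 10000 = 320077/32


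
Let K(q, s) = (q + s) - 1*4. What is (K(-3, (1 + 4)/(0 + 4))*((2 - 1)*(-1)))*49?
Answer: 1127/4 ≈ 281.75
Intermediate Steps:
K(q, s) = -4 + q + s (K(q, s) = (q + s) - 4 = -4 + q + s)
(K(-3, (1 + 4)/(0 + 4))*((2 - 1)*(-1)))*49 = ((-4 - 3 + (1 + 4)/(0 + 4))*((2 - 1)*(-1)))*49 = ((-4 - 3 + 5/4)*(1*(-1)))*49 = ((-4 - 3 + 5*(¼))*(-1))*49 = ((-4 - 3 + 5/4)*(-1))*49 = -23/4*(-1)*49 = (23/4)*49 = 1127/4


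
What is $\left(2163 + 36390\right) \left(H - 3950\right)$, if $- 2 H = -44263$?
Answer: $\frac{1401902739}{2} \approx 7.0095 \cdot 10^{8}$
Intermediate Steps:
$H = \frac{44263}{2}$ ($H = \left(- \frac{1}{2}\right) \left(-44263\right) = \frac{44263}{2} \approx 22132.0$)
$\left(2163 + 36390\right) \left(H - 3950\right) = \left(2163 + 36390\right) \left(\frac{44263}{2} - 3950\right) = 38553 \cdot \frac{36363}{2} = \frac{1401902739}{2}$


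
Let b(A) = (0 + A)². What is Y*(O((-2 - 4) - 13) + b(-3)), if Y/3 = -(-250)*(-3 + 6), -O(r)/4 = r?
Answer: 191250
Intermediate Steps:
b(A) = A²
O(r) = -4*r
Y = 2250 (Y = 3*(-(-250)*(-3 + 6)) = 3*(-(-250)*3) = 3*(-50*(-15)) = 3*750 = 2250)
Y*(O((-2 - 4) - 13) + b(-3)) = 2250*(-4*((-2 - 4) - 13) + (-3)²) = 2250*(-4*(-6 - 13) + 9) = 2250*(-4*(-19) + 9) = 2250*(76 + 9) = 2250*85 = 191250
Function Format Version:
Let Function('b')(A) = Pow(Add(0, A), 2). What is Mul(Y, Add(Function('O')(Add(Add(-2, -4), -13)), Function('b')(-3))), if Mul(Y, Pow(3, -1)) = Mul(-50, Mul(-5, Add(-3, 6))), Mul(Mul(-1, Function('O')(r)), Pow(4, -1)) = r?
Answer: 191250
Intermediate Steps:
Function('b')(A) = Pow(A, 2)
Function('O')(r) = Mul(-4, r)
Y = 2250 (Y = Mul(3, Mul(-50, Mul(-5, Add(-3, 6)))) = Mul(3, Mul(-50, Mul(-5, 3))) = Mul(3, Mul(-50, -15)) = Mul(3, 750) = 2250)
Mul(Y, Add(Function('O')(Add(Add(-2, -4), -13)), Function('b')(-3))) = Mul(2250, Add(Mul(-4, Add(Add(-2, -4), -13)), Pow(-3, 2))) = Mul(2250, Add(Mul(-4, Add(-6, -13)), 9)) = Mul(2250, Add(Mul(-4, -19), 9)) = Mul(2250, Add(76, 9)) = Mul(2250, 85) = 191250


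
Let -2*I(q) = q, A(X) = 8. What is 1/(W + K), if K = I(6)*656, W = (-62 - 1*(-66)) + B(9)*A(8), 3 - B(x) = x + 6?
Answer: -1/2060 ≈ -0.00048544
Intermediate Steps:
B(x) = -3 - x (B(x) = 3 - (x + 6) = 3 - (6 + x) = 3 + (-6 - x) = -3 - x)
I(q) = -q/2
W = -92 (W = (-62 - 1*(-66)) + (-3 - 1*9)*8 = (-62 + 66) + (-3 - 9)*8 = 4 - 12*8 = 4 - 96 = -92)
K = -1968 (K = -½*6*656 = -3*656 = -1968)
1/(W + K) = 1/(-92 - 1968) = 1/(-2060) = -1/2060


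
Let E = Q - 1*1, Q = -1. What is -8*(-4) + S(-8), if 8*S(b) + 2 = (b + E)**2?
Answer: 177/4 ≈ 44.250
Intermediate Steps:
E = -2 (E = -1 - 1*1 = -1 - 1 = -2)
S(b) = -1/4 + (-2 + b)**2/8 (S(b) = -1/4 + (b - 2)**2/8 = -1/4 + (-2 + b)**2/8)
-8*(-4) + S(-8) = -8*(-4) + (-1/4 + (-2 - 8)**2/8) = 32 + (-1/4 + (1/8)*(-10)**2) = 32 + (-1/4 + (1/8)*100) = 32 + (-1/4 + 25/2) = 32 + 49/4 = 177/4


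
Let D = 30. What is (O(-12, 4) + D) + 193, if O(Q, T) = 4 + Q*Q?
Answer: 371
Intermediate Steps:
O(Q, T) = 4 + Q²
(O(-12, 4) + D) + 193 = ((4 + (-12)²) + 30) + 193 = ((4 + 144) + 30) + 193 = (148 + 30) + 193 = 178 + 193 = 371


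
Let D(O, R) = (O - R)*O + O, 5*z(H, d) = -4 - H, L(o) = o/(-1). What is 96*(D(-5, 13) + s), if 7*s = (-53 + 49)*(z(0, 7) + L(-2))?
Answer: 283296/35 ≈ 8094.2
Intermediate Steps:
L(o) = -o (L(o) = o*(-1) = -o)
z(H, d) = -⅘ - H/5 (z(H, d) = (-4 - H)/5 = -⅘ - H/5)
D(O, R) = O + O*(O - R) (D(O, R) = O*(O - R) + O = O + O*(O - R))
s = -24/35 (s = ((-53 + 49)*((-⅘ - ⅕*0) - 1*(-2)))/7 = (-4*((-⅘ + 0) + 2))/7 = (-4*(-⅘ + 2))/7 = (-4*6/5)/7 = (⅐)*(-24/5) = -24/35 ≈ -0.68571)
96*(D(-5, 13) + s) = 96*(-5*(1 - 5 - 1*13) - 24/35) = 96*(-5*(1 - 5 - 13) - 24/35) = 96*(-5*(-17) - 24/35) = 96*(85 - 24/35) = 96*(2951/35) = 283296/35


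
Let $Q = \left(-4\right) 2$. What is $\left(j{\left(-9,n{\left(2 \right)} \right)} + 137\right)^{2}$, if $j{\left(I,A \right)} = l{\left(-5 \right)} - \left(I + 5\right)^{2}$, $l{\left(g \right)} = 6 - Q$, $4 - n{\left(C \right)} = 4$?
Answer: $18225$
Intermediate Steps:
$n{\left(C \right)} = 0$ ($n{\left(C \right)} = 4 - 4 = 0$)
$Q = -8$
$l{\left(g \right)} = 14$ ($l{\left(g \right)} = 6 - -8 = 6 + 8 = 14$)
$j{\left(I,A \right)} = 14 - \left(5 + I\right)^{2}$ ($j{\left(I,A \right)} = 14 - \left(I + 5\right)^{2} = 14 - \left(5 + I\right)^{2}$)
$\left(j{\left(-9,n{\left(2 \right)} \right)} + 137\right)^{2} = \left(\left(14 - \left(5 - 9\right)^{2}\right) + 137\right)^{2} = \left(\left(14 - \left(-4\right)^{2}\right) + 137\right)^{2} = \left(\left(14 - 16\right) + 137\right)^{2} = \left(-2 + 137\right)^{2} = 135^{2} = 18225$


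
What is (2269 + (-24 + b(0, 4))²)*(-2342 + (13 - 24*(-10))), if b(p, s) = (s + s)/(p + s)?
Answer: -5751017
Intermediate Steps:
b(p, s) = 2*s/(p + s) (b(p, s) = (2*s)/(p + s) = 2*s/(p + s))
(2269 + (-24 + b(0, 4))²)*(-2342 + (13 - 24*(-10))) = (2269 + (-24 + 2*4/(0 + 4))²)*(-2342 + (13 - 24*(-10))) = (2269 + (-24 + 2*4/4)²)*(-2342 + (13 + 240)) = (2269 + (-24 + 2*4*(¼))²)*(-2342 + 253) = (2269 + (-24 + 2)²)*(-2089) = (2269 + (-22)²)*(-2089) = (2269 + 484)*(-2089) = 2753*(-2089) = -5751017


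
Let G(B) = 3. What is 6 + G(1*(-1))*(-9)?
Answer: -21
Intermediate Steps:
6 + G(1*(-1))*(-9) = 6 + 3*(-9) = 6 - 27 = -21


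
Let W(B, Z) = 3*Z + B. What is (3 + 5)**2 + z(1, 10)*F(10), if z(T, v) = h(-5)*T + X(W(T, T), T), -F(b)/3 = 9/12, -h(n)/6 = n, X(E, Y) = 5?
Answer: -59/4 ≈ -14.750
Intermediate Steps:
W(B, Z) = B + 3*Z
h(n) = -6*n
F(b) = -9/4 (F(b) = -27/12 = -3*3/4 = -9/4)
z(T, v) = 5 + 30*T (z(T, v) = (-6*(-5))*T + 5 = 30*T + 5 = 5 + 30*T)
(3 + 5)**2 + z(1, 10)*F(10) = (3 + 5)**2 + (5 + 30*1)*(-9/4) = 8**2 + (5 + 30)*(-9/4) = 64 + 35*(-9/4) = 64 - 315/4 = -59/4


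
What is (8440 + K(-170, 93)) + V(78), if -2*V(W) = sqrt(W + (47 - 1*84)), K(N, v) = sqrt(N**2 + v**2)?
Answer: 8440 + sqrt(37549) - sqrt(41)/2 ≈ 8630.6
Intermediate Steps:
V(W) = -sqrt(-37 + W)/2 (V(W) = -sqrt(W + (47 - 1*84))/2 = -sqrt(W + (47 - 84))/2 = -sqrt(W - 37)/2 = -sqrt(-37 + W)/2)
(8440 + K(-170, 93)) + V(78) = (8440 + sqrt((-170)**2 + 93**2)) - sqrt(-37 + 78)/2 = (8440 + sqrt(28900 + 8649)) - sqrt(41)/2 = (8440 + sqrt(37549)) - sqrt(41)/2 = 8440 + sqrt(37549) - sqrt(41)/2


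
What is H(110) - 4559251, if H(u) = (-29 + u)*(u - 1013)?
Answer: -4632394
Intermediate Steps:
H(u) = (-1013 + u)*(-29 + u) (H(u) = (-29 + u)*(-1013 + u) = (-1013 + u)*(-29 + u))
H(110) - 4559251 = (29377 + 110² - 1042*110) - 4559251 = (29377 + 12100 - 114620) - 4559251 = -73143 - 4559251 = -4632394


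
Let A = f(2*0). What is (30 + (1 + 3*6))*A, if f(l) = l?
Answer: 0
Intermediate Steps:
A = 0 (A = 2*0 = 0)
(30 + (1 + 3*6))*A = (30 + (1 + 3*6))*0 = (30 + (1 + 18))*0 = (30 + 19)*0 = 49*0 = 0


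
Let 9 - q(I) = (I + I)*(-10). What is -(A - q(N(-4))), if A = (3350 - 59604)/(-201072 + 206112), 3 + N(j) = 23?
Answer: 1058807/2520 ≈ 420.16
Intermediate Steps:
N(j) = 20 (N(j) = -3 + 23 = 20)
A = -28127/2520 (A = -56254/5040 = -56254*1/5040 = -28127/2520 ≈ -11.162)
q(I) = 9 + 20*I (q(I) = 9 - (I + I)*(-10) = 9 - 2*I*(-10) = 9 - (-20)*I = 9 + 20*I)
-(A - q(N(-4))) = -(-28127/2520 - (9 + 20*20)) = -(-28127/2520 - (9 + 400)) = -(-28127/2520 - 1*409) = -(-28127/2520 - 409) = -1*(-1058807/2520) = 1058807/2520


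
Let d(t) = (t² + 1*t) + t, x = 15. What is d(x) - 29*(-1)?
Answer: 284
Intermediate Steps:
d(t) = t² + 2*t (d(t) = (t² + t) + t = (t + t²) + t = t² + 2*t)
d(x) - 29*(-1) = 15*(2 + 15) - 29*(-1) = 15*17 - 1*(-29) = 255 + 29 = 284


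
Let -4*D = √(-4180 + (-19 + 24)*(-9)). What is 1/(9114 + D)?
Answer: 145824/1329044161 + 260*I/1329044161 ≈ 0.00010972 + 1.9563e-7*I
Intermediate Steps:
D = -65*I/4 (D = -√(-4180 + (-19 + 24)*(-9))/4 = -√(-4180 + 5*(-9))/4 = -√(-4180 - 45)/4 = -65*I/4 ≈ -16.25*I)
1/(9114 + D) = 1/(9114 - 65*I/4) = 16*(9114 + 65*I/4)/1329044161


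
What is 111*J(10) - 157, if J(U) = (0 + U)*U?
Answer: 10943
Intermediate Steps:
J(U) = U**2 (J(U) = U*U = U**2)
111*J(10) - 157 = 111*10**2 - 157 = 111*100 - 157 = 11100 - 157 = 10943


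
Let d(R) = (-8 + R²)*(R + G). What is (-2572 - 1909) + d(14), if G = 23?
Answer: 2475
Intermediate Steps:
d(R) = (-8 + R²)*(23 + R) (d(R) = (-8 + R²)*(R + 23) = (-8 + R²)*(23 + R))
(-2572 - 1909) + d(14) = (-2572 - 1909) + (-184 + 14³ - 8*14 + 23*14²) = -4481 + (-184 + 2744 - 112 + 23*196) = -4481 + (-184 + 2744 - 112 + 4508) = -4481 + 6956 = 2475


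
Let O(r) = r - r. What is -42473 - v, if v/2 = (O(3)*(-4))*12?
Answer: -42473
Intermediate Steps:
O(r) = 0
v = 0 (v = 2*((0*(-4))*12) = 2*(0*12) = 2*0 = 0)
-42473 - v = -42473 - 1*0 = -42473 + 0 = -42473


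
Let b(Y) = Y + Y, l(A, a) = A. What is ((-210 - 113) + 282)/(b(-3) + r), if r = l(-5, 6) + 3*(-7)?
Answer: 41/32 ≈ 1.2813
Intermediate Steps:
b(Y) = 2*Y
r = -26 (r = -5 + 3*(-7) = -5 - 21 = -26)
((-210 - 113) + 282)/(b(-3) + r) = ((-210 - 113) + 282)/(2*(-3) - 26) = (-323 + 282)/(-6 - 26) = -41/(-32) = -41*(-1/32) = 41/32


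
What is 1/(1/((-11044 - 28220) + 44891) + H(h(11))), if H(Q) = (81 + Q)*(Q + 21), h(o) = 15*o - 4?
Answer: 5627/247835589 ≈ 2.2705e-5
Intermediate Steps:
h(o) = -4 + 15*o
H(Q) = (21 + Q)*(81 + Q) (H(Q) = (81 + Q)*(21 + Q) = (21 + Q)*(81 + Q))
1/(1/((-11044 - 28220) + 44891) + H(h(11))) = 1/(1/((-11044 - 28220) + 44891) + (1701 + (-4 + 15*11)² + 102*(-4 + 15*11))) = 1/(1/(-39264 + 44891) + (1701 + (-4 + 165)² + 102*(-4 + 165))) = 1/(1/5627 + (1701 + 161² + 102*161)) = 1/(1/5627 + (1701 + 25921 + 16422)) = 1/(1/5627 + 44044) = 1/(247835589/5627) = 5627/247835589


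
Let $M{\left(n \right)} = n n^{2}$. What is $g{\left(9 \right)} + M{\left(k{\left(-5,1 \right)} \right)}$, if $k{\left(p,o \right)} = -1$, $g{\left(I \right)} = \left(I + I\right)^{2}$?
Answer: $323$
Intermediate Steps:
$g{\left(I \right)} = 4 I^{2}$ ($g{\left(I \right)} = \left(2 I\right)^{2} = 4 I^{2}$)
$M{\left(n \right)} = n^{3}$
$g{\left(9 \right)} + M{\left(k{\left(-5,1 \right)} \right)} = 4 \cdot 9^{2} + \left(-1\right)^{3} = 4 \cdot 81 - 1 = 324 - 1 = 323$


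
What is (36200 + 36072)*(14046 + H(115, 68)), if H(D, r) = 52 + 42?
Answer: 1021926080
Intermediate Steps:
H(D, r) = 94
(36200 + 36072)*(14046 + H(115, 68)) = (36200 + 36072)*(14046 + 94) = 72272*14140 = 1021926080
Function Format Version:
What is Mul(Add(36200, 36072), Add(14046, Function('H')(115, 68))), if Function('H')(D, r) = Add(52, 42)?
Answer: 1021926080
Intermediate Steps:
Function('H')(D, r) = 94
Mul(Add(36200, 36072), Add(14046, Function('H')(115, 68))) = Mul(Add(36200, 36072), Add(14046, 94)) = Mul(72272, 14140) = 1021926080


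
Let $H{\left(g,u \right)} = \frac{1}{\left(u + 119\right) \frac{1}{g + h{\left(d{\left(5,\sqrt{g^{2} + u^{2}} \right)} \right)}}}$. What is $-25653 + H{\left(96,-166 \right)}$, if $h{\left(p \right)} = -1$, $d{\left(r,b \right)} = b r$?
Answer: $- \frac{1205786}{47} \approx -25655.0$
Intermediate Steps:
$H{\left(g,u \right)} = \frac{-1 + g}{119 + u}$ ($H{\left(g,u \right)} = \frac{1}{\left(u + 119\right) \frac{1}{g - 1}} = \frac{1}{\left(119 + u\right) \frac{1}{-1 + g}} = \frac{1}{\frac{1}{-1 + g} \left(119 + u\right)} = \frac{-1 + g}{119 + u}$)
$-25653 + H{\left(96,-166 \right)} = -25653 + \frac{-1 + 96}{119 - 166} = -25653 + \frac{1}{-47} \cdot 95 = -25653 - \frac{95}{47} = - \frac{1205786}{47}$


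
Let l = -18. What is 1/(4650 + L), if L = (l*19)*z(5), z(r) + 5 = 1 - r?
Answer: 1/7728 ≈ 0.00012940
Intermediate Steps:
z(r) = -4 - r (z(r) = -5 + (1 - r) = -4 - r)
L = 3078 (L = (-18*19)*(-4 - 1*5) = -342*(-4 - 5) = -342*(-9) = 3078)
1/(4650 + L) = 1/(4650 + 3078) = 1/7728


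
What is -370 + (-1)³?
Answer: -371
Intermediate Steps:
-370 + (-1)³ = -370 - 1 = -371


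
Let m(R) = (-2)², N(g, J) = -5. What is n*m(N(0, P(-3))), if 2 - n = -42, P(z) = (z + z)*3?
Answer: 176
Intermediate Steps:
P(z) = 6*z (P(z) = (2*z)*3 = 6*z)
m(R) = 4
n = 44 (n = 2 - 1*(-42) = 2 + 42 = 44)
n*m(N(0, P(-3))) = 44*4 = 176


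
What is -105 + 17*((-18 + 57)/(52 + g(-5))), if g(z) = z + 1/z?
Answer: -545/6 ≈ -90.833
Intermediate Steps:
-105 + 17*((-18 + 57)/(52 + g(-5))) = -105 + 17*((-18 + 57)/(52 + (-5 + 1/(-5)))) = -105 + 17*(39/(52 + (-5 - ⅕))) = -105 + 17*(39/(52 - 26/5)) = -105 + 17*(39/(234/5)) = -105 + 17*(39*(5/234)) = -105 + 17*(⅚) = -105 + 85/6 = -545/6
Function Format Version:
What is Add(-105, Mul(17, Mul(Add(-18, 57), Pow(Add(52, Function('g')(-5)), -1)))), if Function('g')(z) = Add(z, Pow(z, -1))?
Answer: Rational(-545, 6) ≈ -90.833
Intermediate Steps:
Add(-105, Mul(17, Mul(Add(-18, 57), Pow(Add(52, Function('g')(-5)), -1)))) = Add(-105, Mul(17, Mul(Add(-18, 57), Pow(Add(52, Add(-5, Pow(-5, -1))), -1)))) = Add(-105, Mul(17, Mul(39, Pow(Add(52, Add(-5, Rational(-1, 5))), -1)))) = Add(-105, Mul(17, Mul(39, Pow(Add(52, Rational(-26, 5)), -1)))) = Add(-105, Mul(17, Mul(39, Pow(Rational(234, 5), -1)))) = Add(-105, Mul(17, Mul(39, Rational(5, 234)))) = Add(-105, Mul(17, Rational(5, 6))) = Add(-105, Rational(85, 6)) = Rational(-545, 6)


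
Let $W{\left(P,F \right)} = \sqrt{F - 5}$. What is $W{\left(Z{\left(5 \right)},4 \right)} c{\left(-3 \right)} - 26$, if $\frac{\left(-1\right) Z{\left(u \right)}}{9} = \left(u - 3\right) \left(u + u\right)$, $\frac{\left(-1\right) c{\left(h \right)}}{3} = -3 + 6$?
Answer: $-26 - 9 i \approx -26.0 - 9.0 i$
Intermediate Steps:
$c{\left(h \right)} = -9$ ($c{\left(h \right)} = - 3 \left(-3 + 6\right) = \left(-3\right) 3 = -9$)
$Z{\left(u \right)} = - 18 u \left(-3 + u\right)$ ($Z{\left(u \right)} = - 9 \left(u - 3\right) \left(u + u\right) = - 9 \left(-3 + u\right) 2 u = - 9 \cdot 2 u \left(-3 + u\right) = - 18 u \left(-3 + u\right)$)
$W{\left(P,F \right)} = \sqrt{-5 + F}$
$W{\left(Z{\left(5 \right)},4 \right)} c{\left(-3 \right)} - 26 = \sqrt{-5 + 4} \left(-9\right) - 26 = \sqrt{-1} \left(-9\right) - 26 = i \left(-9\right) - 26 = - 9 i - 26 = -26 - 9 i$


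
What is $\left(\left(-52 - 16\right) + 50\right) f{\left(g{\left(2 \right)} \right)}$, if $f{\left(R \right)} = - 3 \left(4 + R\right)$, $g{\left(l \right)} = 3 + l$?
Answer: $486$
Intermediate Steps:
$f{\left(R \right)} = -12 - 3 R$
$\left(\left(-52 - 16\right) + 50\right) f{\left(g{\left(2 \right)} \right)} = \left(\left(-52 - 16\right) + 50\right) \left(-12 - 3 \left(3 + 2\right)\right) = \left(\left(-52 - 16\right) + 50\right) \left(-12 - 15\right) = \left(-68 + 50\right) \left(-12 - 15\right) = \left(-18\right) \left(-27\right) = 486$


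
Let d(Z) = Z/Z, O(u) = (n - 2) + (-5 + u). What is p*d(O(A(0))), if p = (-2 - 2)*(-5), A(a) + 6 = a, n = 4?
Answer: 20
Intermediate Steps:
A(a) = -6 + a
O(u) = -3 + u (O(u) = (4 - 2) + (-5 + u) = 2 + (-5 + u) = -3 + u)
d(Z) = 1
p = 20 (p = -4*(-5) = 20)
p*d(O(A(0))) = 20*1 = 20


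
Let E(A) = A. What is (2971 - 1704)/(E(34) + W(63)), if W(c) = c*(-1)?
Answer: -1267/29 ≈ -43.690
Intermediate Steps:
W(c) = -c
(2971 - 1704)/(E(34) + W(63)) = (2971 - 1704)/(34 - 1*63) = 1267/(34 - 63) = 1267/(-29) = 1267*(-1/29) = -1267/29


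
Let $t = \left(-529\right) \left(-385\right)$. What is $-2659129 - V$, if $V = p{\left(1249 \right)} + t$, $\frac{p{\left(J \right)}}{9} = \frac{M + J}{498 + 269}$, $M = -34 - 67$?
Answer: $- \frac{2195773330}{767} \approx -2.8628 \cdot 10^{6}$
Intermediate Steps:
$M = -101$ ($M = -34 - 67 = -101$)
$t = 203665$
$p{\left(J \right)} = - \frac{909}{767} + \frac{9 J}{767}$ ($p{\left(J \right)} = 9 \frac{-101 + J}{498 + 269} = 9 \frac{-101 + J}{767} = 9 \left(-101 + J\right) \frac{1}{767} = 9 \left(- \frac{101}{767} + \frac{J}{767}\right) = - \frac{909}{767} + \frac{9 J}{767}$)
$V = \frac{156221387}{767}$ ($V = \left(- \frac{909}{767} + \frac{9}{767} \cdot 1249\right) + 203665 = \left(- \frac{909}{767} + \frac{11241}{767}\right) + 203665 = \frac{10332}{767} + 203665 = \frac{156221387}{767} \approx 2.0368 \cdot 10^{5}$)
$-2659129 - V = -2659129 - \frac{156221387}{767} = - \frac{2195773330}{767}$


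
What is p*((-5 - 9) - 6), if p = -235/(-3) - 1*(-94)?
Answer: -10340/3 ≈ -3446.7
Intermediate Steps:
p = 517/3 (p = -235*(-⅓) + 94 = 235/3 + 94 = 517/3 ≈ 172.33)
p*((-5 - 9) - 6) = 517*((-5 - 9) - 6)/3 = 517*(-14 - 6)/3 = (517/3)*(-20) = -10340/3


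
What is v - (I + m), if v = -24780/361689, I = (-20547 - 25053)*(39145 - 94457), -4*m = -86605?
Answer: -1216359553046055/482252 ≈ -2.5222e+9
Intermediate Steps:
m = 86605/4 (m = -¼*(-86605) = 86605/4 ≈ 21651.)
I = 2522227200 (I = -45600*(-55312) = 2522227200)
v = -8260/120563 (v = -24780*1/361689 = -8260/120563 ≈ -0.068512)
v - (I + m) = -8260/120563 - (2522227200 + 86605/4) = -8260/120563 - 1*10088995405/4 = -8260/120563 - 10088995405/4 = -1216359553046055/482252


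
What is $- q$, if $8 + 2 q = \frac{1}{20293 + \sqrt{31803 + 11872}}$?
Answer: $\frac{3294077099}{823524348} + \frac{5 \sqrt{1747}}{823524348} \approx 4.0$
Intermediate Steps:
$q = -4 + \frac{1}{2 \left(20293 + 5 \sqrt{1747}\right)}$ ($q = -4 + \frac{1}{2 \left(20293 + \sqrt{31803 + 11872}\right)} = -4 + \frac{1}{2 \left(20293 + \sqrt{43675}\right)} = -4 + \frac{1}{2 \left(20293 + 5 \sqrt{1747}\right)} \approx -4.0$)
$- q = - (- \frac{3294077099}{823524348} - \frac{5 \sqrt{1747}}{823524348}) = \frac{3294077099}{823524348} + \frac{5 \sqrt{1747}}{823524348}$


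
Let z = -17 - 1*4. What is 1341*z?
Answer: -28161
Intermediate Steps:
z = -21 (z = -17 - 4 = -21)
1341*z = 1341*(-21) = -28161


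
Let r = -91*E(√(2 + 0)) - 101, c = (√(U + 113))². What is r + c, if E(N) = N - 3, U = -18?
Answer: 267 - 91*√2 ≈ 138.31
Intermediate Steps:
c = 95 (c = (√(-18 + 113))² = (√95)² = 95)
E(N) = -3 + N
r = 172 - 91*√2 (r = -91*(-3 + √(2 + 0)) - 101 = -91*(-3 + √2) - 101 = (273 - 91*√2) - 101 = 172 - 91*√2 ≈ 43.307)
r + c = (172 - 91*√2) + 95 = 267 - 91*√2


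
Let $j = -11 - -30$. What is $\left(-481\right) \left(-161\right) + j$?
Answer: $77460$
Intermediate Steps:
$j = 19$ ($j = -11 + 30 = 19$)
$\left(-481\right) \left(-161\right) + j = \left(-481\right) \left(-161\right) + 19 = 77441 + 19 = 77460$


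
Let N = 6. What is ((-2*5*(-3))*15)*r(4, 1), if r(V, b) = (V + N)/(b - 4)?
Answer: -1500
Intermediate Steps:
r(V, b) = (6 + V)/(-4 + b) (r(V, b) = (V + 6)/(b - 4) = (6 + V)/(-4 + b))
((-2*5*(-3))*15)*r(4, 1) = ((-2*5*(-3))*15)*((6 + 4)/(-4 + 1)) = (-10*(-3)*15)*(10/(-3)) = (30*15)*(-⅓*10) = 450*(-10/3) = -1500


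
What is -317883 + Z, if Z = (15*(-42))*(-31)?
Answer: -298353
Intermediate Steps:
Z = 19530 (Z = -630*(-31) = 19530)
-317883 + Z = -317883 + 19530 = -298353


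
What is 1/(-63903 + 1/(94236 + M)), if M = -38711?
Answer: -55525/3548214074 ≈ -1.5649e-5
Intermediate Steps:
1/(-63903 + 1/(94236 + M)) = 1/(-63903 + 1/(94236 - 38711)) = 1/(-63903 + 1/55525) = 1/(-3548214074/55525) = -55525/3548214074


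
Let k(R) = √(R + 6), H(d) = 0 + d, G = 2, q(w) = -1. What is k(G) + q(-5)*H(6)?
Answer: -6 + 2*√2 ≈ -3.1716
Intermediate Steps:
H(d) = d
k(R) = √(6 + R)
k(G) + q(-5)*H(6) = √(6 + 2) - 1*6 = √8 - 6 = 2*√2 - 6 = -6 + 2*√2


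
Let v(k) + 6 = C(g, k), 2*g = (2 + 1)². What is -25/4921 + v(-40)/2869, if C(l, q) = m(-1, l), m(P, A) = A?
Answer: -8327/1486142 ≈ -0.0056031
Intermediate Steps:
g = 9/2 (g = (2 + 1)²/2 = (½)*3² = (½)*9 = 9/2 ≈ 4.5000)
C(l, q) = l
v(k) = -3/2 (v(k) = -6 + 9/2 = -3/2)
-25/4921 + v(-40)/2869 = -25/4921 - 3/2/2869 = -25*1/4921 - 3/2*1/2869 = -25/4921 - 3/5738 = -8327/1486142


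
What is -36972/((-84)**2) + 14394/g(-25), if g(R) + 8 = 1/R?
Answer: -23579009/13132 ≈ -1795.5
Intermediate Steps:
g(R) = -8 + 1/R
-36972/((-84)**2) + 14394/g(-25) = -36972/((-84)**2) + 14394/(-8 + 1/(-25)) = -36972/7056 + 14394/(-8 - 1/25) = -36972*1/7056 + 14394/(-201/25) = -1027/196 + 14394*(-25/201) = -1027/196 - 119950/67 = -23579009/13132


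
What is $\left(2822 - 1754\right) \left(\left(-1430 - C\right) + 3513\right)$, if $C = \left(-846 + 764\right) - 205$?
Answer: $2531160$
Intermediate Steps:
$C = -287$ ($C = -82 - 205 = -287$)
$\left(2822 - 1754\right) \left(\left(-1430 - C\right) + 3513\right) = \left(2822 - 1754\right) \left(\left(-1430 - -287\right) + 3513\right) = 1068 \left(\left(-1430 + 287\right) + 3513\right) = 1068 \left(-1143 + 3513\right) = 1068 \cdot 2370 = 2531160$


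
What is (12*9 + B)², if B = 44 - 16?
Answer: 18496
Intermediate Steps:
B = 28
(12*9 + B)² = (12*9 + 28)² = (108 + 28)² = 136² = 18496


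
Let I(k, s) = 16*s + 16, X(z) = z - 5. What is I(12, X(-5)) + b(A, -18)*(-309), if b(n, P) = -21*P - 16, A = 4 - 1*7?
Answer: -112002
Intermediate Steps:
A = -3 (A = 4 - 7 = -3)
X(z) = -5 + z
I(k, s) = 16 + 16*s
b(n, P) = -16 - 21*P
I(12, X(-5)) + b(A, -18)*(-309) = (16 + 16*(-5 - 5)) + (-16 - 21*(-18))*(-309) = (16 + 16*(-10)) + (-16 + 378)*(-309) = (16 - 160) + 362*(-309) = -144 - 111858 = -112002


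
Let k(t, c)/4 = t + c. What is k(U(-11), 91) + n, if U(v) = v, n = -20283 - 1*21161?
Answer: -41124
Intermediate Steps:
n = -41444 (n = -20283 - 21161 = -41444)
k(t, c) = 4*c + 4*t (k(t, c) = 4*(t + c) = 4*(c + t) = 4*c + 4*t)
k(U(-11), 91) + n = (4*91 + 4*(-11)) - 41444 = (364 - 44) - 41444 = 320 - 41444 = -41124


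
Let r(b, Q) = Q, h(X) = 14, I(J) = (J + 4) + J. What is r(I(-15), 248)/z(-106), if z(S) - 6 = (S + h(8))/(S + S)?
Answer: 424/11 ≈ 38.545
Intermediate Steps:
I(J) = 4 + 2*J (I(J) = (4 + J) + J = 4 + 2*J)
z(S) = 6 + (14 + S)/(2*S) (z(S) = 6 + (S + 14)/(S + S) = 6 + (14 + S)/((2*S)) = 6 + (14 + S)*(1/(2*S)) = 6 + (14 + S)/(2*S))
r(I(-15), 248)/z(-106) = 248/(13/2 + 7/(-106)) = 248/(13/2 + 7*(-1/106)) = 248/(13/2 - 7/106) = 248/(341/53) = 248*(53/341) = 424/11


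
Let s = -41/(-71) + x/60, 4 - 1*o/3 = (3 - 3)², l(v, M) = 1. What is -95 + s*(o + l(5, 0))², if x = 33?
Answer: 135669/1420 ≈ 95.542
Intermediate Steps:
o = 12 (o = 12 - 3*(3 - 3)² = 12 - 3*0² = 12 - 3*0 = 12 + 0 = 12)
s = 1601/1420 (s = -41/(-71) + 33/60 = -41*(-1/71) + 33*(1/60) = 41/71 + 11/20 = 1601/1420 ≈ 1.1275)
-95 + s*(o + l(5, 0))² = -95 + 1601*(12 + 1)²/1420 = -95 + (1601/1420)*13² = -95 + (1601/1420)*169 = -95 + 270569/1420 = 135669/1420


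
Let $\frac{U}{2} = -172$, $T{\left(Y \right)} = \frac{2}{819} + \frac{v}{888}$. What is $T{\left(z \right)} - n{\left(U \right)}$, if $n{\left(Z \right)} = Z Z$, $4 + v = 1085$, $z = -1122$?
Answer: $- \frac{28687190759}{242424} \approx -1.1833 \cdot 10^{5}$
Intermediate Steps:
$v = 1081$ ($v = -4 + 1085 = 1081$)
$T{\left(Y \right)} = \frac{295705}{242424}$ ($T{\left(Y \right)} = \frac{2}{819} + \frac{1081}{888} = \frac{295705}{242424}$)
$U = -344$ ($U = 2 \left(-172\right) = -344$)
$n{\left(Z \right)} = Z^{2}$
$T{\left(z \right)} - n{\left(U \right)} = \frac{295705}{242424} - \left(-344\right)^{2} = \frac{295705}{242424} - 118336 = - \frac{28687190759}{242424}$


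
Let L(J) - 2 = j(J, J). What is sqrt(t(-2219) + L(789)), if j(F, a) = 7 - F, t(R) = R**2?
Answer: sqrt(4923181) ≈ 2218.8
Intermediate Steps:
L(J) = 9 - J (L(J) = 2 + (7 - J) = 9 - J)
sqrt(t(-2219) + L(789)) = sqrt((-2219)**2 + (9 - 1*789)) = sqrt(4923961 + (9 - 789)) = sqrt(4923961 - 780) = sqrt(4923181)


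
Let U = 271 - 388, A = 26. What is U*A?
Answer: -3042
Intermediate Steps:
U = -117
U*A = -117*26 = -3042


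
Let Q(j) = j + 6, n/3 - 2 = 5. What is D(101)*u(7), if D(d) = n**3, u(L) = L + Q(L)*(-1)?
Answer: -55566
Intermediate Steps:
n = 21 (n = 6 + 3*5 = 6 + 15 = 21)
Q(j) = 6 + j
u(L) = -6 (u(L) = L + (6 + L)*(-1) = L + (-6 - L) = -6)
D(d) = 9261 (D(d) = 21**3 = 9261)
D(101)*u(7) = 9261*(-6) = -55566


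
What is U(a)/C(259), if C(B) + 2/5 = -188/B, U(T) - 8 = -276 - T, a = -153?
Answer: 148925/1458 ≈ 102.14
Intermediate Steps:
U(T) = -268 - T (U(T) = 8 + (-276 - T) = -268 - T)
C(B) = -2/5 - 188/B
U(a)/C(259) = (-268 - 1*(-153))/(-2/5 - 188/259) = (-268 + 153)/(-2/5 - 188*1/259) = -115/(-2/5 - 188/259) = -115/(-1458/1295) = -115*(-1295/1458) = 148925/1458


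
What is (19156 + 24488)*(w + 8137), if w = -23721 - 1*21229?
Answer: -1606666572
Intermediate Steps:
w = -44950 (w = -23721 - 21229 = -44950)
(19156 + 24488)*(w + 8137) = (19156 + 24488)*(-44950 + 8137) = 43644*(-36813) = -1606666572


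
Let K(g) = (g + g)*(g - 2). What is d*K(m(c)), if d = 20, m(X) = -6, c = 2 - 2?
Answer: 1920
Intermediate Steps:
c = 0
K(g) = 2*g*(-2 + g) (K(g) = (2*g)*(-2 + g) = 2*g*(-2 + g))
d*K(m(c)) = 20*(2*(-6)*(-2 - 6)) = 20*(2*(-6)*(-8)) = 20*96 = 1920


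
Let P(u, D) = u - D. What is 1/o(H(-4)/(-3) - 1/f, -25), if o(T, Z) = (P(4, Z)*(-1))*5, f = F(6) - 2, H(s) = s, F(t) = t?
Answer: -1/145 ≈ -0.0068966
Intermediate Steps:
f = 4 (f = 6 - 2 = 4)
o(T, Z) = -20 + 5*Z (o(T, Z) = ((4 - Z)*(-1))*5 = (-4 + Z)*5 = -20 + 5*Z)
1/o(H(-4)/(-3) - 1/f, -25) = 1/(-20 + 5*(-25)) = 1/(-20 - 125) = 1/(-145) = -1/145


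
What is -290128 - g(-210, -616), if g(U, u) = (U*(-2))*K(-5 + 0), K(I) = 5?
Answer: -292228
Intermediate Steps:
g(U, u) = -10*U (g(U, u) = (U*(-2))*5 = -2*U*5 = -10*U)
-290128 - g(-210, -616) = -290128 - (-10)*(-210) = -290128 - 1*2100 = -290128 - 2100 = -292228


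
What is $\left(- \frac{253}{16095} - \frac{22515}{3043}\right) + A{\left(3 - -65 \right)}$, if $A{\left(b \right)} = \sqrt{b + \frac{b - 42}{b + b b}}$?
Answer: $- \frac{363148804}{48977085} + \frac{\sqrt{374283186}}{2346} \approx 0.83188$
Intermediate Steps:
$A{\left(b \right)} = \sqrt{b + \frac{-42 + b}{b + b^{2}}}$
$\left(- \frac{253}{16095} - \frac{22515}{3043}\right) + A{\left(3 - -65 \right)} = \left(- \frac{253}{16095} - \frac{22515}{3043}\right) + \sqrt{\frac{-42 + \left(3 - -65\right) + \left(3 - -65\right)^{2} \left(1 + \left(3 - -65\right)\right)}{\left(3 - -65\right) \left(1 + \left(3 - -65\right)\right)}} = \left(\left(-253\right) \frac{1}{16095} - \frac{22515}{3043}\right) + \sqrt{\frac{-42 + \left(3 + 65\right) + \left(3 + 65\right)^{2} \left(1 + \left(3 + 65\right)\right)}{\left(3 + 65\right) \left(1 + \left(3 + 65\right)\right)}} = \left(- \frac{253}{16095} - \frac{22515}{3043}\right) + \sqrt{\frac{-42 + 68 + 68^{2} \left(1 + 68\right)}{68 \left(1 + 68\right)}} = - \frac{363148804}{48977085} + \sqrt{\frac{-42 + 68 + 4624 \cdot 69}{68 \cdot 69}} = - \frac{363148804}{48977085} + \sqrt{\frac{1}{68} \cdot \frac{1}{69} \left(-42 + 68 + 319056\right)} = - \frac{363148804}{48977085} + \sqrt{\frac{1}{68} \cdot \frac{1}{69} \cdot 319082} = - \frac{363148804}{48977085} + \sqrt{\frac{159541}{2346}} = - \frac{363148804}{48977085} + \frac{\sqrt{374283186}}{2346}$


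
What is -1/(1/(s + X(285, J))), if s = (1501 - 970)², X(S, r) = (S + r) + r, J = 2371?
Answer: -286988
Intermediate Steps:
X(S, r) = S + 2*r
s = 281961 (s = 531² = 281961)
-1/(1/(s + X(285, J))) = -1/(1/(281961 + (285 + 2*2371))) = -1/(1/(281961 + (285 + 4742))) = -1/(1/(281961 + 5027)) = -1/(1/286988) = -1/1/286988 = -1*286988 = -286988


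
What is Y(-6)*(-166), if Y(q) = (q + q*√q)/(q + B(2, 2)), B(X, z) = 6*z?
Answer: 166 + 166*I*√6 ≈ 166.0 + 406.62*I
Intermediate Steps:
Y(q) = (q + q^(3/2))/(12 + q) (Y(q) = (q + q*√q)/(q + 6*2) = (q + q^(3/2))/(q + 12) = (q + q^(3/2))/(12 + q))
Y(-6)*(-166) = ((-6 + (-6)^(3/2))/(12 - 6))*(-166) = ((-6 - 6*I*√6)/6)*(-166) = (-1 - I*√6)*(-166) = 166 + 166*I*√6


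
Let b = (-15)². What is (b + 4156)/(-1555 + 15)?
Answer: -4381/1540 ≈ -2.8448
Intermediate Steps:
b = 225
(b + 4156)/(-1555 + 15) = (225 + 4156)/(-1555 + 15) = 4381/(-1540) = 4381*(-1/1540) = -4381/1540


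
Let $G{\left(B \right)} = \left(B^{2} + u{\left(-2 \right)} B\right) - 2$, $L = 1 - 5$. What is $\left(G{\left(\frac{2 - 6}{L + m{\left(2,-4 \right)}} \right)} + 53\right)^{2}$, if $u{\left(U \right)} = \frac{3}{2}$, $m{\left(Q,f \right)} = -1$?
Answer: $\frac{1745041}{625} \approx 2792.1$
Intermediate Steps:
$u{\left(U \right)} = \frac{3}{2}$ ($u{\left(U \right)} = 3 \cdot \frac{1}{2} = \frac{3}{2}$)
$L = -4$ ($L = 1 - 5 = -4$)
$G{\left(B \right)} = -2 + B^{2} + \frac{3 B}{2}$ ($G{\left(B \right)} = \left(B^{2} + \frac{3 B}{2}\right) - 2 = -2 + B^{2} + \frac{3 B}{2}$)
$\left(G{\left(\frac{2 - 6}{L + m{\left(2,-4 \right)}} \right)} + 53\right)^{2} = \left(\left(-2 + \left(\frac{2 - 6}{-4 - 1}\right)^{2} + \frac{3 \frac{2 - 6}{-4 - 1}}{2}\right) + 53\right)^{2} = \left(\left(-2 + \left(- \frac{4}{-5}\right)^{2} + \frac{3 \left(- \frac{4}{-5}\right)}{2}\right) + 53\right)^{2} = \left(\left(-2 + \left(\left(-4\right) \left(- \frac{1}{5}\right)\right)^{2} + \frac{3 \left(\left(-4\right) \left(- \frac{1}{5}\right)\right)}{2}\right) + 53\right)^{2} = \left(\left(-2 + \left(\frac{4}{5}\right)^{2} + \frac{3}{2} \cdot \frac{4}{5}\right) + 53\right)^{2} = \left(\left(-2 + \frac{16}{25} + \frac{6}{5}\right) + 53\right)^{2} = \left(- \frac{4}{25} + 53\right)^{2} = \left(\frac{1321}{25}\right)^{2} = \frac{1745041}{625}$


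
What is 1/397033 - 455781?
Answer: -180960097772/397033 ≈ -4.5578e+5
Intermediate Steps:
1/397033 - 455781 = -180960097772/397033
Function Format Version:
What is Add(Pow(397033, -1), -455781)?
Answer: Rational(-180960097772, 397033) ≈ -4.5578e+5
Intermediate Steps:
Add(Pow(397033, -1), -455781) = Add(Rational(1, 397033), -455781) = Rational(-180960097772, 397033)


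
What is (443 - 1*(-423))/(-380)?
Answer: -433/190 ≈ -2.2789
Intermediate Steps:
(443 - 1*(-423))/(-380) = (443 + 423)*(-1/380) = 866*(-1/380) = -433/190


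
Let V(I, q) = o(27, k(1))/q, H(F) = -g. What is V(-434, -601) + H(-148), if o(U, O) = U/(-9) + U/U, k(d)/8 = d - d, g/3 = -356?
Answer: 641870/601 ≈ 1068.0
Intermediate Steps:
g = -1068 (g = 3*(-356) = -1068)
k(d) = 0 (k(d) = 8*(d - d) = 8*0 = 0)
o(U, O) = 1 - U/9 (o(U, O) = U*(-⅑) + 1 = -U/9 + 1 = 1 - U/9)
H(F) = 1068 (H(F) = -1*(-1068) = 1068)
V(I, q) = -2/q (V(I, q) = (1 - ⅑*27)/q = (1 - 3)/q = -2/q)
V(-434, -601) + H(-148) = -2/(-601) + 1068 = -2*(-1/601) + 1068 = 2/601 + 1068 = 641870/601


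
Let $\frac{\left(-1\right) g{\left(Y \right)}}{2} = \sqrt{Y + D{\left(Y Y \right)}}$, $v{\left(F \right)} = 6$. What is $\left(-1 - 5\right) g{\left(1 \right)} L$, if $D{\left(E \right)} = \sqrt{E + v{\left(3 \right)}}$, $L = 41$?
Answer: $492 \sqrt{1 + \sqrt{7}} \approx 939.42$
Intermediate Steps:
$D{\left(E \right)} = \sqrt{6 + E}$ ($D{\left(E \right)} = \sqrt{E + 6} = \sqrt{6 + E}$)
$g{\left(Y \right)} = - 2 \sqrt{Y + \sqrt{6 + Y^{2}}}$ ($g{\left(Y \right)} = - 2 \sqrt{Y + \sqrt{6 + Y Y}} = - 2 \sqrt{Y + \sqrt{6 + Y^{2}}}$)
$\left(-1 - 5\right) g{\left(1 \right)} L = \left(-1 - 5\right) \left(- 2 \sqrt{1 + \sqrt{6 + 1^{2}}}\right) 41 = - 6 \left(- 2 \sqrt{1 + \sqrt{6 + 1}}\right) 41 = - 6 \left(- 2 \sqrt{1 + \sqrt{7}}\right) 41 = 12 \sqrt{1 + \sqrt{7}} \cdot 41 = 492 \sqrt{1 + \sqrt{7}}$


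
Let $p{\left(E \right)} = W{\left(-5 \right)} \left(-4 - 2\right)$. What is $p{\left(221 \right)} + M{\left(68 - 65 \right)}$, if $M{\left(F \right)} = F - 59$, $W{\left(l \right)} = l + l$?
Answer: $4$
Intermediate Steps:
$W{\left(l \right)} = 2 l$
$p{\left(E \right)} = 60$ ($p{\left(E \right)} = 2 \left(-5\right) \left(-4 - 2\right) = \left(-10\right) \left(-6\right) = 60$)
$M{\left(F \right)} = -59 + F$ ($M{\left(F \right)} = F - 59 = -59 + F$)
$p{\left(221 \right)} + M{\left(68 - 65 \right)} = 60 + \left(-59 + \left(68 - 65\right)\right) = 60 + \left(-59 + 3\right) = 60 - 56 = 4$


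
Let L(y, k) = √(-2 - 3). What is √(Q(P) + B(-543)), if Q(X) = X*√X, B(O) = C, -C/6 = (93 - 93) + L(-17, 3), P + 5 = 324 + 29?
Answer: √(696*√87 - 6*I*√5) ≈ 80.572 - 0.0833*I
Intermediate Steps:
P = 348 (P = -5 + (324 + 29) = -5 + 353 = 348)
L(y, k) = I*√5 (L(y, k) = √(-5) = I*√5)
C = -6*I*√5 (C = -6*((93 - 93) + I*√5) = -6*(0 + I*√5) = -6*I*√5 ≈ -13.416*I)
B(O) = -6*I*√5
Q(X) = X^(3/2)
√(Q(P) + B(-543)) = √(348^(3/2) - 6*I*√5) = √(696*√87 - 6*I*√5)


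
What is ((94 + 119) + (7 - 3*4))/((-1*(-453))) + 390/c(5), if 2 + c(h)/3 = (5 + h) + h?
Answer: 4738/453 ≈ 10.459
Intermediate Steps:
c(h) = 9 + 6*h (c(h) = -6 + 3*((5 + h) + h) = -6 + 3*(5 + 2*h) = -6 + (15 + 6*h) = 9 + 6*h)
((94 + 119) + (7 - 3*4))/((-1*(-453))) + 390/c(5) = ((94 + 119) + (7 - 3*4))/((-1*(-453))) + 390/(9 + 6*5) = (213 + (7 - 12))/453 + 390/(9 + 30) = (213 - 5)*(1/453) + 390/39 = 208*(1/453) + 390*(1/39) = 208/453 + 10 = 4738/453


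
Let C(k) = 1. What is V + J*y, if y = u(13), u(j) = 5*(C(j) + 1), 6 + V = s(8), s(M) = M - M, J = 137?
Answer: 1364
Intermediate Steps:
s(M) = 0
V = -6 (V = -6 + 0 = -6)
u(j) = 10 (u(j) = 5*(1 + 1) = 5*2 = 10)
y = 10
V + J*y = -6 + 137*10 = -6 + 1370 = 1364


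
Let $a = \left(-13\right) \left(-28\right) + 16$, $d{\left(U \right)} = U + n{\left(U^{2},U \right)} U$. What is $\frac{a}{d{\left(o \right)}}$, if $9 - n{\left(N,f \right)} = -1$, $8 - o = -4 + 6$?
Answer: $\frac{190}{33} \approx 5.7576$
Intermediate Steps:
$o = 6$ ($o = 8 - \left(-4 + 6\right) = 8 - 2 = 6$)
$n{\left(N,f \right)} = 10$ ($n{\left(N,f \right)} = 9 - -1 = 9 + 1 = 10$)
$d{\left(U \right)} = 11 U$ ($d{\left(U \right)} = U + 10 U = 11 U$)
$a = 380$ ($a = 364 + 16 = 380$)
$\frac{a}{d{\left(o \right)}} = \frac{1}{11 \cdot 6} \cdot 380 = \frac{1}{66} \cdot 380 = \frac{190}{33}$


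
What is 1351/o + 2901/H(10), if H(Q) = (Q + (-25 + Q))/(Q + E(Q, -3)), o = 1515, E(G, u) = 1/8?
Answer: -14237687/2424 ≈ -5873.6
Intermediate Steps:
E(G, u) = 1/8
H(Q) = (-25 + 2*Q)/(1/8 + Q) (H(Q) = (Q + (-25 + Q))/(Q + 1/8) = (-25 + 2*Q)/(1/8 + Q))
1351/o + 2901/H(10) = 1351/1515 + 2901/((8*(-25 + 2*10)/(1 + 8*10))) = 1351*(1/1515) + 2901/((8*(-25 + 20)/(1 + 80))) = 1351/1515 + 2901/((8*(-5)/81)) = 1351/1515 + 2901/((8*(1/81)*(-5))) = 1351/1515 + 2901/(-40/81) = 1351/1515 + 2901*(-81/40) = 1351/1515 - 234981/40 = -14237687/2424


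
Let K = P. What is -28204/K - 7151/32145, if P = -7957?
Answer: 849717073/255777765 ≈ 3.3221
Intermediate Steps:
K = -7957
-28204/K - 7151/32145 = -28204/(-7957) - 7151/32145 = -28204*(-1/7957) - 7151*1/32145 = 28204/7957 - 7151/32145 = 849717073/255777765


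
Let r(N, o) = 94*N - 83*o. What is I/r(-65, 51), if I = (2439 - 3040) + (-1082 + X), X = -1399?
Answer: 3082/10343 ≈ 0.29798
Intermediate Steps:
r(N, o) = -83*o + 94*N
I = -3082 (I = (2439 - 3040) + (-1082 - 1399) = -601 - 2481 = -3082)
I/r(-65, 51) = -3082/(-83*51 + 94*(-65)) = -3082/(-4233 - 6110) = -3082/(-10343) = -3082*(-1/10343) = 3082/10343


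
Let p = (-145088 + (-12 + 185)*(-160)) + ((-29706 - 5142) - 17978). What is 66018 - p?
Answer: 291612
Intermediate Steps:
p = -225594 (p = (-145088 + 173*(-160)) + (-34848 - 17978) = (-145088 - 27680) - 52826 = -172768 - 52826 = -225594)
66018 - p = 66018 - 1*(-225594) = 66018 + 225594 = 291612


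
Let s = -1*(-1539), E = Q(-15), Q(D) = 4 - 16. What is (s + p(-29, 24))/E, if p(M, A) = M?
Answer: -755/6 ≈ -125.83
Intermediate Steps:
Q(D) = -12
E = -12
s = 1539
(s + p(-29, 24))/E = (1539 - 29)/(-12) = 1510*(-1/12) = -755/6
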